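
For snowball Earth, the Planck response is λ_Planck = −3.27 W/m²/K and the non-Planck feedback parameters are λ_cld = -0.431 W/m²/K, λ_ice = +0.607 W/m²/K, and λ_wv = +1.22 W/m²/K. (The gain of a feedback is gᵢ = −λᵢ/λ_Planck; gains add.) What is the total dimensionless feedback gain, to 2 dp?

Convert to gains: g_cld = -0.431/3.27 = -0.1318; g_ice = 0.607/3.27 = 0.1856; g_wv = 1.22/3.27 = 0.3731.
Total gain g = 0.4269.

0.43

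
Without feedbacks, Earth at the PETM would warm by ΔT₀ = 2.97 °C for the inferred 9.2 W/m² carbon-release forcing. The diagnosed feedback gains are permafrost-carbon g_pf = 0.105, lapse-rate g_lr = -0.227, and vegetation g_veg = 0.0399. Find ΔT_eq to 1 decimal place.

Total gain g = 0.105 − 0.227 + 0.0399 = -0.0821.
Amplification A = 1/(1 + 0.0821) = 0.9241.
ΔT = 2.97 × 0.9241 = 2.7 °C.

2.7 °C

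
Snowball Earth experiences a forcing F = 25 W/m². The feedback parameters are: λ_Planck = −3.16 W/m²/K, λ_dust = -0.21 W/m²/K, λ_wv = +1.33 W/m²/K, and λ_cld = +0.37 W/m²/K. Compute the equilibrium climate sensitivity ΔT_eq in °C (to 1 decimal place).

15.0 °C

Net feedback parameter λ = (−3.16) + (-0.21) + (+1.33) + (+0.37) = -1.67 W/m²/K.
ΔT = −F/λ = −25/(-1.67) = 15.0 °C.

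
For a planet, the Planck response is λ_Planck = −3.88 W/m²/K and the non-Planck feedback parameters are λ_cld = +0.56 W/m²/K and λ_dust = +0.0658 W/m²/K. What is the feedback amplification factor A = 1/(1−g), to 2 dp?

Convert to gains: g_cld = 0.56/3.88 = 0.1443; g_dust = 0.0658/3.88 = 0.01696.
Total gain g = 0.16126.
A = 1/(1 − 0.16126) = 1.19.

1.19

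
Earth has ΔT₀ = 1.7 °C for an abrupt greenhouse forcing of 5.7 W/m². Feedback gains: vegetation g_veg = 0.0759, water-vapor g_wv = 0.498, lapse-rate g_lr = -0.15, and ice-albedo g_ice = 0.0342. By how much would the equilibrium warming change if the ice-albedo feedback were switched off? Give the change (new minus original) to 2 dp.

Original: g = 0.4581, ΔT = 1.7/(1−0.4581) = 3.1371 °C.
Without ice-albedo: g' = 0.4239, ΔT' = 1.7/(1−0.4239) = 2.9509 °C.
Change = 2.9509 − 3.1371 = -0.19 °C.

-0.19 °C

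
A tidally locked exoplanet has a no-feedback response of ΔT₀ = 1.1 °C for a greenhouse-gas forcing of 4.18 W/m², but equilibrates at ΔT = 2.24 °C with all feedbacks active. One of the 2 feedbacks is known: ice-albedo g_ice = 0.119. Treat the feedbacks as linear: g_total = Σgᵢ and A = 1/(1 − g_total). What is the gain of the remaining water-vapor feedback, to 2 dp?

0.39

Amplification A = ΔT/ΔT₀ = 2.24/1.1 = 2.036.
Total gain g = 1 − 1/A = 1 − 1/2.036 = 0.5088.
The known gain is 0.119.
g_wv = 0.5088 − 0.119 = 0.39.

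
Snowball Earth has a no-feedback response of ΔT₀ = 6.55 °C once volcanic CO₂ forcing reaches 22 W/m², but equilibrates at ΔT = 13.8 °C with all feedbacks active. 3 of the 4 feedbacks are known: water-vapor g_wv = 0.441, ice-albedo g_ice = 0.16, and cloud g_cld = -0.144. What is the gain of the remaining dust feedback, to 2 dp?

Amplification A = ΔT/ΔT₀ = 13.8/6.55 = 2.107.
Total gain g = 1 − 1/A = 1 − 1/2.107 = 0.5254.
Known gains sum to 0.441 + 0.16 − 0.144 = 0.457.
g_dust = 0.5254 − 0.457 = 0.07.

0.07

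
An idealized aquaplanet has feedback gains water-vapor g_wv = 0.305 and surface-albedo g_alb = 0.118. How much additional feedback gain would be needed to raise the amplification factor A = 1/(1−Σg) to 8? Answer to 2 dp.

Current total gain = 0.423.
Target gain for A = 8: g* = 1 − 1/8 = 0.875.
Additional gain needed = 0.875 − 0.423 = 0.45.

0.45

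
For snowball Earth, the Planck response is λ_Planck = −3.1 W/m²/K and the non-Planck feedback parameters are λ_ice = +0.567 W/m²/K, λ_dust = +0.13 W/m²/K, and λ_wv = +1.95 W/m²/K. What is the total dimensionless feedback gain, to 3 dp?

0.854

Convert to gains: g_ice = 0.567/3.1 = 0.1829; g_dust = 0.13/3.1 = 0.04194; g_wv = 1.95/3.1 = 0.629.
Total gain g = 0.85384.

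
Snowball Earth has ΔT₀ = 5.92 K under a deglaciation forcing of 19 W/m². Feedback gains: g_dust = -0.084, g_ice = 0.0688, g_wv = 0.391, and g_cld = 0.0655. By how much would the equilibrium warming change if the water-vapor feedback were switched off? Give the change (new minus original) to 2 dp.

-4.36 K

Original: g = 0.4413, ΔT = 5.92/(1−0.4413) = 10.5960 K.
Without water-vapor: g' = 0.0503, ΔT' = 5.92/(1−0.0503) = 6.2335 K.
Change = 6.2335 − 10.5960 = -4.36 K.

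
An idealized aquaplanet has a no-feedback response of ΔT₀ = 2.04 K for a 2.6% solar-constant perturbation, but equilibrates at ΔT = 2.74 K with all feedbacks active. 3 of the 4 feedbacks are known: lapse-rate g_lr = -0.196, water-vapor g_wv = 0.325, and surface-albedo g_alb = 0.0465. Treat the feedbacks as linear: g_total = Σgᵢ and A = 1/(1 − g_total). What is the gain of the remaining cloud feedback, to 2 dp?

Amplification A = ΔT/ΔT₀ = 2.74/2.04 = 1.343.
Total gain g = 1 − 1/A = 1 − 1/1.343 = 0.2554.
Known gains sum to -0.196 + 0.325 + 0.0465 = 0.1755.
g_cld = 0.2554 − 0.1755 = 0.08.

0.08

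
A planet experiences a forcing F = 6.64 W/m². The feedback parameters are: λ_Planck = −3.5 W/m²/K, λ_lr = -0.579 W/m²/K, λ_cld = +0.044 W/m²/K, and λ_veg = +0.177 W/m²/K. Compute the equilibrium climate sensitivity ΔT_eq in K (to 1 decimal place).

Net feedback parameter λ = (−3.5) + (-0.579) + (+0.044) + (+0.177) = -3.858 W/m²/K.
ΔT = −F/λ = −6.64/(-3.858) = 1.7 K.

1.7 K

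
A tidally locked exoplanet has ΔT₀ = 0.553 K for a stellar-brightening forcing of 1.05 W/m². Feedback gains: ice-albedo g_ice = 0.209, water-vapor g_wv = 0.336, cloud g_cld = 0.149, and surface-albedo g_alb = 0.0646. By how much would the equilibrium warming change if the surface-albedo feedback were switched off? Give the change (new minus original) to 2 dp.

Original: g = 0.7586, ΔT = 0.553/(1−0.7586) = 2.2908 K.
Without surface-albedo: g' = 0.694, ΔT' = 0.553/(1−0.694) = 1.8072 K.
Change = 1.8072 − 2.2908 = -0.48 K.

-0.48 K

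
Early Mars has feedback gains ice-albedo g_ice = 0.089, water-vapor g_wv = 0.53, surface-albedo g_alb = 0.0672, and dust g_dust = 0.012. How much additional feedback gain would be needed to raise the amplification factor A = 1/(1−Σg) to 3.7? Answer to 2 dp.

0.03

Current total gain = 0.6982.
Target gain for A = 3.7: g* = 1 − 1/3.7 = 0.7297.
Additional gain needed = 0.7297 − 0.6982 = 0.03.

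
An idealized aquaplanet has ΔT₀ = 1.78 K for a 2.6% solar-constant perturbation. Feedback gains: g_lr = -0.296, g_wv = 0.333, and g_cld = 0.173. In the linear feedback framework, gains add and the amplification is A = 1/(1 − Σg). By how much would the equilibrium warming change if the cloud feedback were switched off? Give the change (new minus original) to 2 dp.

-0.40 K

Original: g = 0.21, ΔT = 1.78/(1−0.21) = 2.2532 K.
Without cloud: g' = 0.037, ΔT' = 1.78/(1−0.037) = 1.8484 K.
Change = 1.8484 − 2.2532 = -0.40 K.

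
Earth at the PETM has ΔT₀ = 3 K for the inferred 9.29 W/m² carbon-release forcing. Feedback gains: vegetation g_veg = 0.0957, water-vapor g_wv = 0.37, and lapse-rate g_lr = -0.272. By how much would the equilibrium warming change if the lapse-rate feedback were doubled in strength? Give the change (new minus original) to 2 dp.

Original: g = 0.1937, ΔT = 3/(1−0.1937) = 3.7207 K.
With doubled lapse-rate: g' = -0.0783, ΔT' = 3/(1+0.0783) = 2.7822 K.
Change = 2.7822 − 3.7207 = -0.94 K.

-0.94 K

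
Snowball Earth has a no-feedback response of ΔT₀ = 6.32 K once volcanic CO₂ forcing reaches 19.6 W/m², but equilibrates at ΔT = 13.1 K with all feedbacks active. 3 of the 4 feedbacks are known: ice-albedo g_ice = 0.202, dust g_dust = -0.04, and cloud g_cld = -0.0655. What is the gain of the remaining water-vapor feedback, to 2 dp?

0.42

Amplification A = ΔT/ΔT₀ = 13.1/6.32 = 2.073.
Total gain g = 1 − 1/A = 1 − 1/2.073 = 0.5176.
Known gains sum to 0.202 − 0.04 − 0.0655 = 0.0965.
g_wv = 0.5176 − 0.0965 = 0.42.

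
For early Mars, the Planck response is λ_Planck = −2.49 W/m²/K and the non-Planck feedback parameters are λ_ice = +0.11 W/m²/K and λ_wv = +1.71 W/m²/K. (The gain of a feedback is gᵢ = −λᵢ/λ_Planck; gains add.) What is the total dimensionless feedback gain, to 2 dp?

0.73

Convert to gains: g_ice = 0.11/2.49 = 0.04418; g_wv = 1.71/2.49 = 0.6867.
Total gain g = 0.73088.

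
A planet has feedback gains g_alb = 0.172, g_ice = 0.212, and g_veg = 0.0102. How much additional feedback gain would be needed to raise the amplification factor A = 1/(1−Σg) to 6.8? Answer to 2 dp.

Current total gain = 0.3942.
Target gain for A = 6.8: g* = 1 − 1/6.8 = 0.8529.
Additional gain needed = 0.8529 − 0.3942 = 0.46.

0.46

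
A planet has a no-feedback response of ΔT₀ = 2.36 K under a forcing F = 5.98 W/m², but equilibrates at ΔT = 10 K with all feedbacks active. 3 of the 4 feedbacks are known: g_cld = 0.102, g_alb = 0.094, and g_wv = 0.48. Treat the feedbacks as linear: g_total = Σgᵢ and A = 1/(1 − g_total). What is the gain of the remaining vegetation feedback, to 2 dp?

0.09

Amplification A = ΔT/ΔT₀ = 10/2.36 = 4.237.
Total gain g = 1 − 1/A = 1 − 1/4.237 = 0.764.
Known gains sum to 0.102 + 0.094 + 0.48 = 0.676.
g_veg = 0.764 − 0.676 = 0.09.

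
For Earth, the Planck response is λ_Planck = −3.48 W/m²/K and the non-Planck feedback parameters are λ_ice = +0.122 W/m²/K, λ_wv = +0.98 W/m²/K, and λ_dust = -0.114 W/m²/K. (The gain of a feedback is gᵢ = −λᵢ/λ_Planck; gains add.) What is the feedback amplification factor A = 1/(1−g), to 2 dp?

Convert to gains: g_ice = 0.122/3.48 = 0.03506; g_wv = 0.98/3.48 = 0.2816; g_dust = -0.114/3.48 = -0.03276.
Total gain g = 0.2839.
A = 1/(1 − 0.2839) = 1.40.

1.40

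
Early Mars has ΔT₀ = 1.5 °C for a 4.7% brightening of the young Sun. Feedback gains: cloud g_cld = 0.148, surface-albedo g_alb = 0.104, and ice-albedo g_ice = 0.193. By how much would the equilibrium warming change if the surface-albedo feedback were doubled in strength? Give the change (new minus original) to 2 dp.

0.62 °C

Original: g = 0.445, ΔT = 1.5/(1−0.445) = 2.7027 °C.
With doubled surface-albedo: g' = 0.549, ΔT' = 1.5/(1−0.549) = 3.3259 °C.
Change = 3.3259 − 2.7027 = 0.62 °C.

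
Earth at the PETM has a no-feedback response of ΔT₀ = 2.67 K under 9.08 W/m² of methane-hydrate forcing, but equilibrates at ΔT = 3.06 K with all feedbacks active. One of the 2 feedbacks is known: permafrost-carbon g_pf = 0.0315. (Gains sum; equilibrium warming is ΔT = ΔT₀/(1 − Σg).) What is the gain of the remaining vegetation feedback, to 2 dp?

0.10

Amplification A = ΔT/ΔT₀ = 3.06/2.67 = 1.146.
Total gain g = 1 − 1/A = 1 − 1/1.146 = 0.1274.
The known gain is 0.0315.
g_veg = 0.1274 − 0.0315 = 0.10.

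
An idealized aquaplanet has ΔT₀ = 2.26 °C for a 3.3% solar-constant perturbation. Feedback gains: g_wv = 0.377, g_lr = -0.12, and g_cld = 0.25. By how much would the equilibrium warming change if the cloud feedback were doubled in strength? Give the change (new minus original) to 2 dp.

Original: g = 0.507, ΔT = 2.26/(1−0.507) = 4.5842 °C.
With doubled cloud: g' = 0.757, ΔT' = 2.26/(1−0.757) = 9.3004 °C.
Change = 9.3004 − 4.5842 = 4.72 °C.

4.72 °C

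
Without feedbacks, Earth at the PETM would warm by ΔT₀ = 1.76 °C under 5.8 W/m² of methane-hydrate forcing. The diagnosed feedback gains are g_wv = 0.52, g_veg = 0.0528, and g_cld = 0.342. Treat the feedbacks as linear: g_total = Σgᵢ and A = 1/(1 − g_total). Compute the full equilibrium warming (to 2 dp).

20.66 °C

Total gain g = 0.52 + 0.0528 + 0.342 = 0.9148.
Amplification A = 1/(1 − 0.9148) = 11.74.
ΔT = 1.76 × 11.74 = 20.66 °C.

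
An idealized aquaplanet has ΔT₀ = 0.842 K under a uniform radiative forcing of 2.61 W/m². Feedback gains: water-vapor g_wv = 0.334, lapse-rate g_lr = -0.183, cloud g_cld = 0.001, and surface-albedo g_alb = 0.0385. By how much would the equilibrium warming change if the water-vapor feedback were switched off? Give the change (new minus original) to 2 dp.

Original: g = 0.1905, ΔT = 0.842/(1−0.1905) = 1.0401 K.
Without water-vapor: g' = -0.1435, ΔT' = 0.842/(1+0.1435) = 0.7363 K.
Change = 0.7363 − 1.0401 = -0.30 K.

-0.30 K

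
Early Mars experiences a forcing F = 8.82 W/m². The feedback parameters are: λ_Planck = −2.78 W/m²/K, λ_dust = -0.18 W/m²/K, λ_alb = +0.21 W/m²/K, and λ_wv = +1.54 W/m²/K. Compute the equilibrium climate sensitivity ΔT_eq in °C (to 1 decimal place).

7.3 °C

Net feedback parameter λ = (−2.78) + (-0.18) + (+0.21) + (+1.54) = -1.21 W/m²/K.
ΔT = −F/λ = −8.82/(-1.21) = 7.3 °C.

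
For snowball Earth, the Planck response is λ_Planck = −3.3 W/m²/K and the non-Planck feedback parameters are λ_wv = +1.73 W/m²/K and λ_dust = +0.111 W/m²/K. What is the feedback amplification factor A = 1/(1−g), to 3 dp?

2.262

Convert to gains: g_wv = 1.73/3.3 = 0.5242; g_dust = 0.111/3.3 = 0.03364.
Total gain g = 0.55784.
A = 1/(1 − 0.55784) = 2.262.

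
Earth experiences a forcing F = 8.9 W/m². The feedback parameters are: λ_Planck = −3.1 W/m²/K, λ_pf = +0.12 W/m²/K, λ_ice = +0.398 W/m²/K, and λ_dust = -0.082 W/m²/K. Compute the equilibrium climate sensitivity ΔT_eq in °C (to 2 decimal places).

Net feedback parameter λ = (−3.1) + (+0.12) + (+0.398) + (-0.082) = -2.664 W/m²/K.
ΔT = −F/λ = −8.9/(-2.664) = 3.34 °C.

3.34 °C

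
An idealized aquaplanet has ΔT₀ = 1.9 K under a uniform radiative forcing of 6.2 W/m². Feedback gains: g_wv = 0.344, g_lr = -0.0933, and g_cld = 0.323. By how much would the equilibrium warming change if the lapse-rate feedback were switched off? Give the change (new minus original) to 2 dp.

1.25 K

Original: g = 0.5737, ΔT = 1.9/(1−0.5737) = 4.4570 K.
Without lapse-rate: g' = 0.667, ΔT' = 1.9/(1−0.667) = 5.7057 K.
Change = 5.7057 − 4.4570 = 1.25 K.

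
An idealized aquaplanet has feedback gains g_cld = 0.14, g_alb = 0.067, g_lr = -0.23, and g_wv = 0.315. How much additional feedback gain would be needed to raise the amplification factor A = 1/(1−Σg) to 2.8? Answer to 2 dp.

0.35

Current total gain = 0.292.
Target gain for A = 2.8: g* = 1 − 1/2.8 = 0.6429.
Additional gain needed = 0.6429 − 0.292 = 0.35.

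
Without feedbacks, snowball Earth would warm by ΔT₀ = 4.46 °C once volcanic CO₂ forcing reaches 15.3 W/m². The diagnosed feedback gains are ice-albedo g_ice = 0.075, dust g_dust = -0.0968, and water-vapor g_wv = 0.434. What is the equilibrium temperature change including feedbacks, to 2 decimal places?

7.59 °C

Total gain g = 0.075 − 0.0968 + 0.434 = 0.4122.
Amplification A = 1/(1 − 0.4122) = 1.701.
ΔT = 4.46 × 1.701 = 7.59 °C.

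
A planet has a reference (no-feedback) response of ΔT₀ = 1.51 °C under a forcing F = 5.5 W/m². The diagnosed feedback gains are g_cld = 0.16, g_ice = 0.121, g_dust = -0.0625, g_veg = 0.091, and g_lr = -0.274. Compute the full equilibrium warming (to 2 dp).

Total gain g = 0.16 + 0.121 − 0.0625 + 0.091 − 0.274 = 0.0355.
Amplification A = 1/(1 − 0.0355) = 1.037.
ΔT = 1.51 × 1.037 = 1.57 °C.

1.57 °C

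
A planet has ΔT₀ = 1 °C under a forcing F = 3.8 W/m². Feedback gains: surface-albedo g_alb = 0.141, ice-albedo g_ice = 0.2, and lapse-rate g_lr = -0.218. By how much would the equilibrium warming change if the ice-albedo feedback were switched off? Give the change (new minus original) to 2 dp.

-0.21 °C

Original: g = 0.123, ΔT = 1/(1−0.123) = 1.1403 °C.
Without ice-albedo: g' = -0.077, ΔT' = 1/(1+0.077) = 0.9285 °C.
Change = 0.9285 − 1.1403 = -0.21 °C.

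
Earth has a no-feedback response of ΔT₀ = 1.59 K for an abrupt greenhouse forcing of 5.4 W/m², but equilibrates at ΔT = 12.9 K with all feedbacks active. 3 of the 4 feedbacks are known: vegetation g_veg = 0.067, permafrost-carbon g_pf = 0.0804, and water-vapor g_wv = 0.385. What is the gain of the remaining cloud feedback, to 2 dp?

Amplification A = ΔT/ΔT₀ = 12.9/1.59 = 8.113.
Total gain g = 1 − 1/A = 1 − 1/8.113 = 0.8767.
Known gains sum to 0.067 + 0.0804 + 0.385 = 0.5324.
g_cld = 0.8767 − 0.5324 = 0.34.

0.34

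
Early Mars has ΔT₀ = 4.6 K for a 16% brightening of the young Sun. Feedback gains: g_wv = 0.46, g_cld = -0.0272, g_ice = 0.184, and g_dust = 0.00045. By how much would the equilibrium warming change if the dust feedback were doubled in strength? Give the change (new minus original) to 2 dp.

0.01 K

Original: g = 0.61725, ΔT = 4.6/(1−0.61725) = 12.0183 K.
With doubled dust: g' = 0.6177, ΔT' = 4.6/(1−0.6177) = 12.0324 K.
Change = 12.0324 − 12.0183 = 0.01 K.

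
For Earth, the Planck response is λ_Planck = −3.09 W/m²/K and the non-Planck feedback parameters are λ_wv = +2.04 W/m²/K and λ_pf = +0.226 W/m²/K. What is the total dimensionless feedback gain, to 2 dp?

0.73

Convert to gains: g_wv = 2.04/3.09 = 0.6602; g_pf = 0.226/3.09 = 0.07314.
Total gain g = 0.73334.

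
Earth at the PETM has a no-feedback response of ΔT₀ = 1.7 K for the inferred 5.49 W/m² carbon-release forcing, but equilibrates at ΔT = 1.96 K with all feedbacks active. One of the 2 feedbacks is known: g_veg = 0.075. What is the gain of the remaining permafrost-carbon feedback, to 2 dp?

Amplification A = ΔT/ΔT₀ = 1.96/1.7 = 1.153.
Total gain g = 1 − 1/A = 1 − 1/1.153 = 0.1327.
The known gain is 0.075.
g_pf = 0.1327 − 0.075 = 0.06.

0.06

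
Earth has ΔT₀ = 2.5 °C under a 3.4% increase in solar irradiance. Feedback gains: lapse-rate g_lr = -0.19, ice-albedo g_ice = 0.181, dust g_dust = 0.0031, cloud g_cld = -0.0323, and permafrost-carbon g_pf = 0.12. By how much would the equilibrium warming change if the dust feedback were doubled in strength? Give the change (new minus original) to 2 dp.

Original: g = 0.0818, ΔT = 2.5/(1−0.0818) = 2.7227 °C.
With doubled dust: g' = 0.0849, ΔT' = 2.5/(1−0.0849) = 2.7319 °C.
Change = 2.7319 − 2.7227 = 0.01 °C.

0.01 °C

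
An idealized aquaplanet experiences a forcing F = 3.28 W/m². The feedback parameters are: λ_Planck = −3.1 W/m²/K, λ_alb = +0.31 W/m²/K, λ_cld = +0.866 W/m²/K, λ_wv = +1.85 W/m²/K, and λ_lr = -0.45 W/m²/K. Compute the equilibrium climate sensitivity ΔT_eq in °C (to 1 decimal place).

Net feedback parameter λ = (−3.1) + (+0.31) + (+0.866) + (+1.85) + (-0.45) = -0.524 W/m²/K.
ΔT = −F/λ = −3.28/(-0.524) = 6.3 °C.

6.3 °C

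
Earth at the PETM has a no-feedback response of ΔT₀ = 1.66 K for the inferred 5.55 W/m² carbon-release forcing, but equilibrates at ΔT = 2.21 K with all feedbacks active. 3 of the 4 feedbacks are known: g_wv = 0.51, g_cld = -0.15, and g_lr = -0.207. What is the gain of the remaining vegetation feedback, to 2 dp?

Amplification A = ΔT/ΔT₀ = 2.21/1.66 = 1.331.
Total gain g = 1 − 1/A = 1 − 1/1.331 = 0.2487.
Known gains sum to 0.51 − 0.15 − 0.207 = 0.153.
g_veg = 0.2487 − 0.153 = 0.10.

0.10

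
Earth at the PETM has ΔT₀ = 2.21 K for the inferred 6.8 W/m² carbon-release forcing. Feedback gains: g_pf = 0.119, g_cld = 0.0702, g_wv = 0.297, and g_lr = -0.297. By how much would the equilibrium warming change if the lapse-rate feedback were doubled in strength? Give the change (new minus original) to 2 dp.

Original: g = 0.1892, ΔT = 2.21/(1−0.1892) = 2.7257 K.
With doubled lapse-rate: g' = -0.1078, ΔT' = 2.21/(1+0.1078) = 1.9949 K.
Change = 1.9949 − 2.7257 = -0.73 K.

-0.73 K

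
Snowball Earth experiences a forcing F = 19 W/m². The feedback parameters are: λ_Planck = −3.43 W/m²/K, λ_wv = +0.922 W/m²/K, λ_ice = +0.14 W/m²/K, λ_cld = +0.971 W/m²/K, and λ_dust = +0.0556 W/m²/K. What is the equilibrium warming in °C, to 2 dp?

Net feedback parameter λ = (−3.43) + (+0.922) + (+0.14) + (+0.971) + (+0.0556) = -1.3414 W/m²/K.
ΔT = −F/λ = −19/(-1.3414) = 14.16 °C.

14.16 °C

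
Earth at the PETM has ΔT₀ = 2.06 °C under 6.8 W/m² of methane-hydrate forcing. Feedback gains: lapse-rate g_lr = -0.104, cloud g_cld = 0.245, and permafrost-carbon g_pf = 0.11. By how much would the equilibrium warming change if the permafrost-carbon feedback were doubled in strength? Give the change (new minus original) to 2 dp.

0.47 °C

Original: g = 0.251, ΔT = 2.06/(1−0.251) = 2.7503 °C.
With doubled permafrost-carbon: g' = 0.361, ΔT' = 2.06/(1−0.361) = 3.2238 °C.
Change = 3.2238 − 2.7503 = 0.47 °C.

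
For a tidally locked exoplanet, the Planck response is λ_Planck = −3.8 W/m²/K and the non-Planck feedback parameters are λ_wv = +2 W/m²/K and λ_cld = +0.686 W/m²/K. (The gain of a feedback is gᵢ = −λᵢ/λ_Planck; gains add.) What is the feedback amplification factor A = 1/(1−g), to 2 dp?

Convert to gains: g_wv = 2/3.8 = 0.5263; g_cld = 0.686/3.8 = 0.1805.
Total gain g = 0.7068.
A = 1/(1 − 0.7068) = 3.41.

3.41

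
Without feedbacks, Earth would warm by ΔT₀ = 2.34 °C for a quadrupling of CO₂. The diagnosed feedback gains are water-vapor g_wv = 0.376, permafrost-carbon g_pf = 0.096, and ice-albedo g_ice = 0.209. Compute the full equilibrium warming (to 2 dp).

Total gain g = 0.376 + 0.096 + 0.209 = 0.681.
Amplification A = 1/(1 − 0.681) = 3.135.
ΔT = 2.34 × 3.135 = 7.34 °C.

7.34 °C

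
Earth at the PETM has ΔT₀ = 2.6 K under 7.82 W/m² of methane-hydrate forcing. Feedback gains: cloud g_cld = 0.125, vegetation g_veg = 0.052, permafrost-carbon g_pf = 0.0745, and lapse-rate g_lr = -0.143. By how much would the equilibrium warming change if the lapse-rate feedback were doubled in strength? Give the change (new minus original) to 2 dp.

-0.40 K

Original: g = 0.1085, ΔT = 2.6/(1−0.1085) = 2.9164 K.
With doubled lapse-rate: g' = -0.0345, ΔT' = 2.6/(1+0.0345) = 2.5133 K.
Change = 2.5133 − 2.9164 = -0.40 K.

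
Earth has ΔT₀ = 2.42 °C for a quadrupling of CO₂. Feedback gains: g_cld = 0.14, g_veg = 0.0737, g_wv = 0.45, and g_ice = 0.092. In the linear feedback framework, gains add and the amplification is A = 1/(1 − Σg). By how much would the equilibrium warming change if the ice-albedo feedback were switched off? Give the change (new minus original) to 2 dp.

-2.71 °C

Original: g = 0.7557, ΔT = 2.42/(1−0.7557) = 9.9059 °C.
Without ice-albedo: g' = 0.6637, ΔT' = 2.42/(1−0.6637) = 7.1960 °C.
Change = 7.1960 − 9.9059 = -2.71 °C.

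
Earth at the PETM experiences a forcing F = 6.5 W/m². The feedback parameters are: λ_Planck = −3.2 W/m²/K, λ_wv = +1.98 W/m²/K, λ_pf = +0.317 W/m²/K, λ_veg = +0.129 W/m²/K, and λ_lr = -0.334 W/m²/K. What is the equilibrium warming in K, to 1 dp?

Net feedback parameter λ = (−3.2) + (+1.98) + (+0.317) + (+0.129) + (-0.334) = -1.108 W/m²/K.
ΔT = −F/λ = −6.5/(-1.108) = 5.9 K.

5.9 K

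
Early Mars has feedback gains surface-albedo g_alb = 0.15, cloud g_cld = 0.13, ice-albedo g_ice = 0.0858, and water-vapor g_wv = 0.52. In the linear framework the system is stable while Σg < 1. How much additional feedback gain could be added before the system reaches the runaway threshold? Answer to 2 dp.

Current total gain = 0.15 + 0.13 + 0.0858 + 0.52 = 0.8858.
Margin to runaway = 1 − 0.8858 = 0.11.

0.11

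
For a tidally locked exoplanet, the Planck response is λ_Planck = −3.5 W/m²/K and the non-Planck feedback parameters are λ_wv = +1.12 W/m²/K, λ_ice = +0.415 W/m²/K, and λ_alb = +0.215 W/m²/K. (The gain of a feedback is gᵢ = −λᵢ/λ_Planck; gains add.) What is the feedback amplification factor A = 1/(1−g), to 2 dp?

2.00

Convert to gains: g_wv = 1.12/3.5 = 0.32; g_ice = 0.415/3.5 = 0.1186; g_alb = 0.215/3.5 = 0.06143.
Total gain g = 0.50003.
A = 1/(1 − 0.50003) = 2.00.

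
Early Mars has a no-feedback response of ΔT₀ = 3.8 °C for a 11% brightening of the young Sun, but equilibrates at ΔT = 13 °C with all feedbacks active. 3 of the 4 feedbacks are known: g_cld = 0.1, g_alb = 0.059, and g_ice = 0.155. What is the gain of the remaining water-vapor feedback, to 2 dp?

Amplification A = ΔT/ΔT₀ = 13/3.8 = 3.421.
Total gain g = 1 − 1/A = 1 − 1/3.421 = 0.7077.
Known gains sum to 0.1 + 0.059 + 0.155 = 0.314.
g_wv = 0.7077 − 0.314 = 0.39.

0.39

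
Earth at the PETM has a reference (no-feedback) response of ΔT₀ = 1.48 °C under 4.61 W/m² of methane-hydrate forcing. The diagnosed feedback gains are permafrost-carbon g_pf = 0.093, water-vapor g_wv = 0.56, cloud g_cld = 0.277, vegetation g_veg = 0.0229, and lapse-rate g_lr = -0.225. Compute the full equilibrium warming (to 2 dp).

5.44 °C

Total gain g = 0.093 + 0.56 + 0.277 + 0.0229 − 0.225 = 0.7279.
Amplification A = 1/(1 − 0.7279) = 3.675.
ΔT = 1.48 × 3.675 = 5.44 °C.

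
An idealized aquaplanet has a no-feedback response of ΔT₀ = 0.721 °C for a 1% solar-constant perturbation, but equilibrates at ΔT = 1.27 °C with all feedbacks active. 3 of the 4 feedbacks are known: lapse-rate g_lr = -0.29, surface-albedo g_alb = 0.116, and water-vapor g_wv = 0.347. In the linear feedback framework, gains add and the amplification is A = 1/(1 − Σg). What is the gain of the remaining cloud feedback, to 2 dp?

Amplification A = ΔT/ΔT₀ = 1.27/0.721 = 1.761.
Total gain g = 1 − 1/A = 1 − 1/1.761 = 0.4321.
Known gains sum to -0.29 + 0.116 + 0.347 = 0.173.
g_cld = 0.4321 − 0.173 = 0.26.

0.26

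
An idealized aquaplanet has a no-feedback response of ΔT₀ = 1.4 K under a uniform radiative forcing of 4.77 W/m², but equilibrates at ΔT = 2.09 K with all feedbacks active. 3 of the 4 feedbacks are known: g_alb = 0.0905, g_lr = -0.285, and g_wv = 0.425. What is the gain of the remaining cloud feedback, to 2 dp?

0.10

Amplification A = ΔT/ΔT₀ = 2.09/1.4 = 1.493.
Total gain g = 1 − 1/A = 1 − 1/1.493 = 0.3302.
Known gains sum to 0.0905 − 0.285 + 0.425 = 0.2305.
g_cld = 0.3302 − 0.2305 = 0.10.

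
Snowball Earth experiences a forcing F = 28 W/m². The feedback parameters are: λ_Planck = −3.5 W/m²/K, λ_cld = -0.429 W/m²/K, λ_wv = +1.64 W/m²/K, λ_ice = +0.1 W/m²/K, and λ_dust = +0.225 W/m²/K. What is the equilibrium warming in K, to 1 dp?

Net feedback parameter λ = (−3.5) + (-0.429) + (+1.64) + (+0.1) + (+0.225) = -1.964 W/m²/K.
ΔT = −F/λ = −28/(-1.964) = 14.3 K.

14.3 K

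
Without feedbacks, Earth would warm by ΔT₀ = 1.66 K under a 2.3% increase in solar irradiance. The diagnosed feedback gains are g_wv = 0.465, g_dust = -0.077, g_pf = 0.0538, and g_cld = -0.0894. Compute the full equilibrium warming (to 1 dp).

Total gain g = 0.465 − 0.077 + 0.0538 − 0.0894 = 0.3524.
Amplification A = 1/(1 − 0.3524) = 1.544.
ΔT = 1.66 × 1.544 = 2.6 K.

2.6 K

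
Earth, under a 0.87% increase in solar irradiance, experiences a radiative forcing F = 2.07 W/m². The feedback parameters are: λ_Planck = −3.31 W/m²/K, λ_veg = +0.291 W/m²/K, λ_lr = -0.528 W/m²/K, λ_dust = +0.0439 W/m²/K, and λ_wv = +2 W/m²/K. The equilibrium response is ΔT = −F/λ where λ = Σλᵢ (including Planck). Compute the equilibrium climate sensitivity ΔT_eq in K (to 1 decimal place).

Net feedback parameter λ = (−3.31) + (+0.291) + (-0.528) + (+0.0439) + (+2) = -1.5031 W/m²/K.
ΔT = −F/λ = −2.07/(-1.5031) = 1.4 K.

1.4 K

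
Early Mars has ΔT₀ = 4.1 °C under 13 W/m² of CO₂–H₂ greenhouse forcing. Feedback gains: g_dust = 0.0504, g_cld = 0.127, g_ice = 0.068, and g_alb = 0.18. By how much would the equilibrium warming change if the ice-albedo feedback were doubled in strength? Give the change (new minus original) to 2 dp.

0.96 °C

Original: g = 0.4254, ΔT = 4.1/(1−0.4254) = 7.1354 °C.
With doubled ice-albedo: g' = 0.4934, ΔT' = 4.1/(1−0.4934) = 8.0932 °C.
Change = 8.0932 − 7.1354 = 0.96 °C.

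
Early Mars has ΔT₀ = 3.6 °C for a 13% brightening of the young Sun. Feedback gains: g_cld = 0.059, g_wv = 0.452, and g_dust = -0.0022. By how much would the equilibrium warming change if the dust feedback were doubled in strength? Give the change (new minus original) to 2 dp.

-0.03 °C

Original: g = 0.5088, ΔT = 3.6/(1−0.5088) = 7.3290 °C.
With doubled dust: g' = 0.5066, ΔT' = 3.6/(1−0.5066) = 7.2963 °C.
Change = 7.2963 − 7.3290 = -0.03 °C.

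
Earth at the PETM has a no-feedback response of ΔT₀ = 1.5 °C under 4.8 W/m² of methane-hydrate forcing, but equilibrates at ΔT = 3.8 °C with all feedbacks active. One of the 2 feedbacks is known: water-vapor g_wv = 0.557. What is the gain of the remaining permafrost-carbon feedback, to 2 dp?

Amplification A = ΔT/ΔT₀ = 3.8/1.5 = 2.533.
Total gain g = 1 − 1/A = 1 − 1/2.533 = 0.6052.
The known gain is 0.557.
g_pf = 0.6052 − 0.557 = 0.05.

0.05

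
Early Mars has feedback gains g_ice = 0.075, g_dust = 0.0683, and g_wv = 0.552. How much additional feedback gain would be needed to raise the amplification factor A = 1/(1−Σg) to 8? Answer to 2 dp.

Current total gain = 0.6953.
Target gain for A = 8: g* = 1 − 1/8 = 0.875.
Additional gain needed = 0.875 − 0.6953 = 0.18.

0.18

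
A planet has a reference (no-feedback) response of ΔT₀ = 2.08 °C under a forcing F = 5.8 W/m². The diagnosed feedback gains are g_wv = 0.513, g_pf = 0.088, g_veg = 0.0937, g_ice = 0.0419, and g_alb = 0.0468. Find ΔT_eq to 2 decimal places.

Total gain g = 0.513 + 0.088 + 0.0937 + 0.0419 + 0.0468 = 0.7834.
Amplification A = 1/(1 − 0.7834) = 4.617.
ΔT = 2.08 × 4.617 = 9.60 °C.

9.60 °C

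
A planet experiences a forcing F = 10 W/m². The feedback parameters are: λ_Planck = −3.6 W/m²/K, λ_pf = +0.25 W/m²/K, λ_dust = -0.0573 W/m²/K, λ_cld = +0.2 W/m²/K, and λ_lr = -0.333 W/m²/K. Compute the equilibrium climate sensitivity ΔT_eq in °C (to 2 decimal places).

Net feedback parameter λ = (−3.6) + (+0.25) + (-0.0573) + (+0.2) + (-0.333) = -3.5403 W/m²/K.
ΔT = −F/λ = −10/(-3.5403) = 2.82 °C.

2.82 °C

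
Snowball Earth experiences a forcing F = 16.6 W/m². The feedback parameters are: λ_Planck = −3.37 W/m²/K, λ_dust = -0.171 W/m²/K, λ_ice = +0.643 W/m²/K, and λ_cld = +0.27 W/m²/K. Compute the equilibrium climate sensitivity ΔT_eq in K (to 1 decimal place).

6.3 K

Net feedback parameter λ = (−3.37) + (-0.171) + (+0.643) + (+0.27) = -2.628 W/m²/K.
ΔT = −F/λ = −16.6/(-2.628) = 6.3 K.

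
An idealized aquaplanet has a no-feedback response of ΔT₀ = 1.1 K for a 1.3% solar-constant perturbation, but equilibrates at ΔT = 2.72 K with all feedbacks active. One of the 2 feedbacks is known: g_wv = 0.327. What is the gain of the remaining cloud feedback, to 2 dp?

0.27

Amplification A = ΔT/ΔT₀ = 2.72/1.1 = 2.473.
Total gain g = 1 − 1/A = 1 − 1/2.473 = 0.5956.
The known gain is 0.327.
g_cld = 0.5956 − 0.327 = 0.27.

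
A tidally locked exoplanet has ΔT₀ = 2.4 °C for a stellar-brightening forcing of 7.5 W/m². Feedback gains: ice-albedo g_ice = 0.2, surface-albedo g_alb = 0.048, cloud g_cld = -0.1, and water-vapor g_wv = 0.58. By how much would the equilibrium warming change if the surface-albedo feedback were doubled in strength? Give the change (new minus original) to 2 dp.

1.89 °C

Original: g = 0.728, ΔT = 2.4/(1−0.728) = 8.8235 °C.
With doubled surface-albedo: g' = 0.776, ΔT' = 2.4/(1−0.776) = 10.7143 °C.
Change = 10.7143 − 8.8235 = 1.89 °C.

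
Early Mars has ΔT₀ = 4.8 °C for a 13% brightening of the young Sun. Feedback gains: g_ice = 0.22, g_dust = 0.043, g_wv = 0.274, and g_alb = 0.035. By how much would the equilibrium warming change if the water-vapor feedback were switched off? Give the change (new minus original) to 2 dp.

Original: g = 0.572, ΔT = 4.8/(1−0.572) = 11.2150 °C.
Without water-vapor: g' = 0.298, ΔT' = 4.8/(1−0.298) = 6.8376 °C.
Change = 6.8376 − 11.2150 = -4.38 °C.

-4.38 °C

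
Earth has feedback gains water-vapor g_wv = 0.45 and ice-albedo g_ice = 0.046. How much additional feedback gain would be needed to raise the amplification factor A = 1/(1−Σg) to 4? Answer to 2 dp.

0.25

Current total gain = 0.496.
Target gain for A = 4: g* = 1 − 1/4 = 0.75.
Additional gain needed = 0.75 − 0.496 = 0.25.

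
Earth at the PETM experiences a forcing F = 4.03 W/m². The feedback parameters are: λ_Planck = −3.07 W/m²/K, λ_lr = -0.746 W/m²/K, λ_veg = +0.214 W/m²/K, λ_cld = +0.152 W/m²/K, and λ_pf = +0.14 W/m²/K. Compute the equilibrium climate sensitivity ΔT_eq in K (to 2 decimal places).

1.22 K

Net feedback parameter λ = (−3.07) + (-0.746) + (+0.214) + (+0.152) + (+0.14) = -3.31 W/m²/K.
ΔT = −F/λ = −4.03/(-3.31) = 1.22 K.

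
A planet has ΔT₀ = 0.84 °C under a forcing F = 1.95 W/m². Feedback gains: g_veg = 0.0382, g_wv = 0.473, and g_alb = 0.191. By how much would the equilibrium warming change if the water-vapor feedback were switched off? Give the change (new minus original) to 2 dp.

-1.73 °C

Original: g = 0.7022, ΔT = 0.84/(1−0.7022) = 2.8207 °C.
Without water-vapor: g' = 0.2292, ΔT' = 0.84/(1−0.2292) = 1.0898 °C.
Change = 1.0898 − 2.8207 = -1.73 °C.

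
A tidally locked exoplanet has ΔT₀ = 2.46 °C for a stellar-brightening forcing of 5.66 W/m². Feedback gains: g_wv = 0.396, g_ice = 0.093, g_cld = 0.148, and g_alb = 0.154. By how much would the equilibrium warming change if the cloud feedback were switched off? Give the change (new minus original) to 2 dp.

-4.88 °C

Original: g = 0.791, ΔT = 2.46/(1−0.791) = 11.7703 °C.
Without cloud: g' = 0.643, ΔT' = 2.46/(1−0.643) = 6.8908 °C.
Change = 6.8908 − 11.7703 = -4.88 °C.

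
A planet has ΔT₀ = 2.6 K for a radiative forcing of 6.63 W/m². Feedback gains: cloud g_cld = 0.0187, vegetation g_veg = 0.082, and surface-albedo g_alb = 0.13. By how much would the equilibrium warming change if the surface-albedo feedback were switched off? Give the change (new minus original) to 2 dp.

-0.49 K

Original: g = 0.2307, ΔT = 2.6/(1−0.2307) = 3.3797 K.
Without surface-albedo: g' = 0.1007, ΔT' = 2.6/(1−0.1007) = 2.8911 K.
Change = 2.8911 − 3.3797 = -0.49 K.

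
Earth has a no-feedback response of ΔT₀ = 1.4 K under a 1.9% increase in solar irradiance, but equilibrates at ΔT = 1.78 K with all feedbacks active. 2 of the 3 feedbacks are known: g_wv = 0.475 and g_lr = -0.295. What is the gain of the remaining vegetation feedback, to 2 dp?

Amplification A = ΔT/ΔT₀ = 1.78/1.4 = 1.271.
Total gain g = 1 − 1/A = 1 − 1/1.271 = 0.2132.
Known gains sum to 0.475 − 0.295 = 0.18.
g_veg = 0.2132 − 0.18 = 0.03.

0.03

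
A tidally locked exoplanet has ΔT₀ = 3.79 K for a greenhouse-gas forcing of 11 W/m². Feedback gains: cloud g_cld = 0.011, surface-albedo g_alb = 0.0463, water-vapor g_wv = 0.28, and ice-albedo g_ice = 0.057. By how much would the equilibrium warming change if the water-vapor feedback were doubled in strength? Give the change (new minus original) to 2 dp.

5.38 K

Original: g = 0.3943, ΔT = 3.79/(1−0.3943) = 6.2572 K.
With doubled water-vapor: g' = 0.6743, ΔT' = 3.79/(1−0.6743) = 11.6365 K.
Change = 11.6365 − 6.2572 = 5.38 K.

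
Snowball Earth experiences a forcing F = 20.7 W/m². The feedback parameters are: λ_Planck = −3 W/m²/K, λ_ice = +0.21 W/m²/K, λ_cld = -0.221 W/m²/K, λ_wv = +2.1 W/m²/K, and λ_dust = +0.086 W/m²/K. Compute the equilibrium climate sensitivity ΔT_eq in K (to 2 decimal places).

Net feedback parameter λ = (−3) + (+0.21) + (-0.221) + (+2.1) + (+0.086) = -0.825 W/m²/K.
ΔT = −F/λ = −20.7/(-0.825) = 25.09 K.

25.09 K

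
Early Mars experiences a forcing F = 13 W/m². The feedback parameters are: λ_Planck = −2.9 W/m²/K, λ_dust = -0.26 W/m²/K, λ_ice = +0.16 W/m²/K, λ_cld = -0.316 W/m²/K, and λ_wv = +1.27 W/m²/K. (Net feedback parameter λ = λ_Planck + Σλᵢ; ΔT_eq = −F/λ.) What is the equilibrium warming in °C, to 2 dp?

Net feedback parameter λ = (−2.9) + (-0.26) + (+0.16) + (-0.316) + (+1.27) = -2.046 W/m²/K.
ΔT = −F/λ = −13/(-2.046) = 6.35 °C.

6.35 °C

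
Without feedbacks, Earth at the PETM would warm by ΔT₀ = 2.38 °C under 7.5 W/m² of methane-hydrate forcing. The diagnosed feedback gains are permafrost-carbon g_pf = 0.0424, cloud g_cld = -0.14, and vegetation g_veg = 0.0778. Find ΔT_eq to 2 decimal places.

2.33 °C

Total gain g = 0.0424 − 0.14 + 0.0778 = -0.0198.
Amplification A = 1/(1 + 0.0198) = 0.9806.
ΔT = 2.38 × 0.9806 = 2.33 °C.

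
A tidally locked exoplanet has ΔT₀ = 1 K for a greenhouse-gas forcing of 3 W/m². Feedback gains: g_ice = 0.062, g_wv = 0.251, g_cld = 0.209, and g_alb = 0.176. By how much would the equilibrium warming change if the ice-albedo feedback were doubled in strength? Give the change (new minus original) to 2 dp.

Original: g = 0.698, ΔT = 1/(1−0.698) = 3.3113 K.
With doubled ice-albedo: g' = 0.76, ΔT' = 1/(1−0.76) = 4.1667 K.
Change = 4.1667 − 3.3113 = 0.86 K.

0.86 K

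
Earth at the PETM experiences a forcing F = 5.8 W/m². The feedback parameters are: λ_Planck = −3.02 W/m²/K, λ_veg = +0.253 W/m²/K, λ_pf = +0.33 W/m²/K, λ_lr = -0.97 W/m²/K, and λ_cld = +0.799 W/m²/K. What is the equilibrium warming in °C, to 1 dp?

2.2 °C

Net feedback parameter λ = (−3.02) + (+0.253) + (+0.33) + (-0.97) + (+0.799) = -2.608 W/m²/K.
ΔT = −F/λ = −5.8/(-2.608) = 2.2 °C.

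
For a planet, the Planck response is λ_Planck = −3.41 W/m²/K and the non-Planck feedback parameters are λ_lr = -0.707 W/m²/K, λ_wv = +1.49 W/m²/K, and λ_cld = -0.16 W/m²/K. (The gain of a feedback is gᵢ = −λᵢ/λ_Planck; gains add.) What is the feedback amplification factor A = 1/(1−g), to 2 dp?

Convert to gains: g_lr = -0.707/3.41 = -0.2073; g_wv = 1.49/3.41 = 0.437; g_cld = -0.16/3.41 = -0.04692.
Total gain g = 0.18278.
A = 1/(1 − 0.18278) = 1.22.

1.22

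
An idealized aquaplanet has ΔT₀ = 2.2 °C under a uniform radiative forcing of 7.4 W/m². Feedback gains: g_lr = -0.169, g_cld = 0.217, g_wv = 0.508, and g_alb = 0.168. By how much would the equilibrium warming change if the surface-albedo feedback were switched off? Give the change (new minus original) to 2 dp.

Original: g = 0.724, ΔT = 2.2/(1−0.724) = 7.9710 °C.
Without surface-albedo: g' = 0.556, ΔT' = 2.2/(1−0.556) = 4.9550 °C.
Change = 4.9550 − 7.9710 = -3.02 °C.

-3.02 °C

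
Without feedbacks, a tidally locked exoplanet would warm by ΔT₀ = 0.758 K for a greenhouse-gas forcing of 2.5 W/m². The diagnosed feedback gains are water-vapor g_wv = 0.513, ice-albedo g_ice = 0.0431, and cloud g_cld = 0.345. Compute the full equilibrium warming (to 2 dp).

7.66 K

Total gain g = 0.513 + 0.0431 + 0.345 = 0.9011.
Amplification A = 1/(1 − 0.9011) = 10.11.
ΔT = 0.758 × 10.11 = 7.66 K.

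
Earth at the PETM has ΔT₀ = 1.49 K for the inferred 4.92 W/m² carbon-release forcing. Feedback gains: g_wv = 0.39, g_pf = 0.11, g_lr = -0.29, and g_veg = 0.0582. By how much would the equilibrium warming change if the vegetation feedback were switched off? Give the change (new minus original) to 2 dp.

Original: g = 0.2682, ΔT = 1.49/(1−0.2682) = 2.0361 K.
Without vegetation: g' = 0.21, ΔT' = 1.49/(1−0.21) = 1.8861 K.
Change = 1.8861 − 2.0361 = -0.15 K.

-0.15 K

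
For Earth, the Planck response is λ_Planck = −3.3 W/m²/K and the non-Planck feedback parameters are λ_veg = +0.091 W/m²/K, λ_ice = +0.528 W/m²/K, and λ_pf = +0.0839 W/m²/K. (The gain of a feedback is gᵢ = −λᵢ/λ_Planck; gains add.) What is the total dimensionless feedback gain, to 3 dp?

0.213

Convert to gains: g_veg = 0.091/3.3 = 0.02758; g_ice = 0.528/3.3 = 0.16; g_pf = 0.0839/3.3 = 0.02542.
Total gain g = 0.213.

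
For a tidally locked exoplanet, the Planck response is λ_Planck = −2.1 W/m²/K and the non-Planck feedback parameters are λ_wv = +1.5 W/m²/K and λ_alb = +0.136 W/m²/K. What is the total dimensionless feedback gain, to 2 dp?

0.78

Convert to gains: g_wv = 1.5/2.1 = 0.7143; g_alb = 0.136/2.1 = 0.06476.
Total gain g = 0.77906.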